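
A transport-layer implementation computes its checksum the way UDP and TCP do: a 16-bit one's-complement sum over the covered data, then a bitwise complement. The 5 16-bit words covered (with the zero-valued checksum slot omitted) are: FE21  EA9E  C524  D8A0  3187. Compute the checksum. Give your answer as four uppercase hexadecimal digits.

47F2

One's-complement addition (fold any carry out of bit 15 back into bit 0):
  0xFE21 + 0xEA9E = 0x1E8BF → wrap carry → 0xE8C0
  0xE8C0 + 0xC524 = 0x1ADE4 → wrap carry → 0xADE5
  0xADE5 + 0xD8A0 = 0x18685 → wrap carry → 0x8686
  0x8686 + 0x3187 = 0x0B80D
One's-complement sum = 0xB80D.
Checksum = ~0xB80D & 0xFFFF = 0x47F2.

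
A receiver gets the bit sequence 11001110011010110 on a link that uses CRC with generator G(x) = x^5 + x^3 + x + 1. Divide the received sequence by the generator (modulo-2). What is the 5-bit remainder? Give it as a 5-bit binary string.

00000

Modulo-2 division of 11001110011010110 by 101011:
  pos 0: 110011 XOR 101011 = 011000
  pos 1: 110001 XOR 101011 = 011010
  pos 2: 110100 XOR 101011 = 011111
  pos 3: 111110 XOR 101011 = 010101
  pos 4: 101011 XOR 101011 = 000000
  pos 10: 101011 XOR 101011 = 000000
Remainder = 00000 (zero — the frame passes the CRC check).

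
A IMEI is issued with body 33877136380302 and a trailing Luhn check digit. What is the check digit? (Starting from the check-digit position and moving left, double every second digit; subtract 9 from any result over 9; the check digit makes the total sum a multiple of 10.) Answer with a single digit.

Partial digits right→left: 2 0 3 0 8 3 6 3 1 7 7 8 3 3
Double every second digit counting from the check-digit position (so the 1st, 3rd, 5th, ... of the partial from the right).
  doubled (with −9 where >9): 4 6 7 3 2 5 6 → sum 33
  kept as-is: 0 0 3 3 7 8 3 → sum 24
Total = 33 + 24 = 57.
Check digit = (10 − (57 mod 10)) mod 10 = 3.

3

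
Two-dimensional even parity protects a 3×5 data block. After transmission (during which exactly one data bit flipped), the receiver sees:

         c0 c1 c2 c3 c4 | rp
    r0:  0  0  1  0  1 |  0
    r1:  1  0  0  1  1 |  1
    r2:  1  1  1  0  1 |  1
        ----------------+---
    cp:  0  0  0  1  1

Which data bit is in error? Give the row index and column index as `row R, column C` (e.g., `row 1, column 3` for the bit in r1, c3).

Recompute each row's even parity and compare to rp:
  r0: data parity 0, sent rp 0 → ok
  r1: data parity 1, sent rp 1 → ok
  r2: data parity 0, sent rp 1 → mismatch
Recompute each column's even parity and compare to cp:
  c0: data parity 0, sent cp 0 → ok
  c1: data parity 1, sent cp 0 → mismatch
  c2: data parity 0, sent cp 0 → ok
  c3: data parity 1, sent cp 1 → ok
  c4: data parity 1, sent cp 1 → ok
Exactly one row (r2) and one column (c1) fail → the flipped bit is at their intersection.

row 2, column 1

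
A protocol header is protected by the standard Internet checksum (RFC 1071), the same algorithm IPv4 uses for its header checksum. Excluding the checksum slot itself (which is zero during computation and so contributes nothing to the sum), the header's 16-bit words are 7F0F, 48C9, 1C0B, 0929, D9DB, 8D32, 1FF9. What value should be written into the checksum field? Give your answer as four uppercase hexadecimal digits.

8BEB

One's-complement addition (fold any carry out of bit 15 back into bit 0):
  0x7F0F + 0x48C9 = 0x0C7D8
  0xC7D8 + 0x1C0B = 0x0E3E3
  0xE3E3 + 0x0929 = 0x0ED0C
  0xED0C + 0xD9DB = 0x1C6E7 → wrap carry → 0xC6E8
  0xC6E8 + 0x8D32 = 0x1541A → wrap carry → 0x541B
  0x541B + 0x1FF9 = 0x07414
One's-complement sum = 0x7414.
Checksum = ~0x7414 & 0xFFFF = 0x8BEB.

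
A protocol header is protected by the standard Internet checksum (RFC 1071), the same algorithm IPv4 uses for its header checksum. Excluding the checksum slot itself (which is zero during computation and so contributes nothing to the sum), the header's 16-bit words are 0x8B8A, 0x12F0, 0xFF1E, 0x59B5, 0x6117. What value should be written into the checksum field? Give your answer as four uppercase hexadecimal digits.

One's-complement addition (fold any carry out of bit 15 back into bit 0):
  0x8B8A + 0x12F0 = 0x09E7A
  0x9E7A + 0xFF1E = 0x19D98 → wrap carry → 0x9D99
  0x9D99 + 0x59B5 = 0x0F74E
  0xF74E + 0x6117 = 0x15865 → wrap carry → 0x5866
One's-complement sum = 0x5866.
Checksum = ~0x5866 & 0xFFFF = 0xA799.

A799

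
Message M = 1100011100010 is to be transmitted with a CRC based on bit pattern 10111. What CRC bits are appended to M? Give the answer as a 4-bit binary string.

Append 4 zeros: 11000111000100000. Divide by 10111 (XOR where the leading bit is 1):
  pos 0: 11000 XOR 10111 = 01111
  pos 1: 11111 XOR 10111 = 01000
  pos 2: 10001 XOR 10111 = 00110
  pos 4: 11010 XOR 10111 = 01101
  pos 5: 11010 XOR 10111 = 01101
  pos 6: 11010 XOR 10111 = 01101
  pos 7: 11011 XOR 10111 = 01100
  pos 8: 11000 XOR 10111 = 01111
  pos 9: 11110 XOR 10111 = 01001
  pos 10: 10010 XOR 10111 = 00101
  pos 12: 10100 XOR 10111 = 00011
Remainder (last 4 bits) = 0011. This is the CRC / FCS.

0011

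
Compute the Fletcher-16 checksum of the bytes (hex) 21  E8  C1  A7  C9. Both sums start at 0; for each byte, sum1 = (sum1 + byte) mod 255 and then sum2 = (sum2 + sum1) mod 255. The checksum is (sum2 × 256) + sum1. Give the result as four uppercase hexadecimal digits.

A73D

Running sums (mod 255):
  after byte 0 (21): sum1=33, sum2=33
  after byte 1 (E8): sum1=10, sum2=43
  after byte 2 (C1): sum1=203, sum2=246
  after byte 3 (A7): sum1=115, sum2=106
  after byte 4 (C9): sum1=61, sum2=167
Checksum = sum2·256 + sum1 = 167·256 + 61 = 42813 = 0xA73D.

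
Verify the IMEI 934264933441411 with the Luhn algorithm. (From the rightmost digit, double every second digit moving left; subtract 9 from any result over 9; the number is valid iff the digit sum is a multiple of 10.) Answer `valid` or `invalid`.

From the right, keep odd positions and double even positions (subtract 9 from any doubled value over 9):
  doubled (positions 2,4,...): 2 2 8 6 8 4 6 → sum 36
  kept (positions 1,3,...): 1 4 4 3 9 6 4 9 → sum 40
Total = 76.
76 mod 10 = 6, so the number is invalid.

invalid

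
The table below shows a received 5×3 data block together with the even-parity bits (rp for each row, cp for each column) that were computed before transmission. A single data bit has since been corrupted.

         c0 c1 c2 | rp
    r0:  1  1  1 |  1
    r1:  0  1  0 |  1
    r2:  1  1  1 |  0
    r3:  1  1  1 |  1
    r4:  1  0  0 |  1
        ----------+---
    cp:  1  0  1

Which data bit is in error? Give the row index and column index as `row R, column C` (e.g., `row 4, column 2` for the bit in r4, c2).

Recompute each row's even parity and compare to rp:
  r0: data parity 1, sent rp 1 → ok
  r1: data parity 1, sent rp 1 → ok
  r2: data parity 1, sent rp 0 → mismatch
  r3: data parity 1, sent rp 1 → ok
  r4: data parity 1, sent rp 1 → ok
Recompute each column's even parity and compare to cp:
  c0: data parity 0, sent cp 1 → mismatch
  c1: data parity 0, sent cp 0 → ok
  c2: data parity 1, sent cp 1 → ok
Exactly one row (r2) and one column (c0) fail → the flipped bit is at their intersection.

row 2, column 0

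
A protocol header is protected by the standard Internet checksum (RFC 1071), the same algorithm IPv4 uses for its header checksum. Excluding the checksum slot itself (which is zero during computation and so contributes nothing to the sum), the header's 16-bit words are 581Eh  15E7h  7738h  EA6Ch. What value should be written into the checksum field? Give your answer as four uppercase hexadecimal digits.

3055

One's-complement addition (fold any carry out of bit 15 back into bit 0):
  0x581E + 0x15E7 = 0x06E05
  0x6E05 + 0x7738 = 0x0E53D
  0xE53D + 0xEA6C = 0x1CFA9 → wrap carry → 0xCFAA
One's-complement sum = 0xCFAA.
Checksum = ~0xCFAA & 0xFFFF = 0x3055.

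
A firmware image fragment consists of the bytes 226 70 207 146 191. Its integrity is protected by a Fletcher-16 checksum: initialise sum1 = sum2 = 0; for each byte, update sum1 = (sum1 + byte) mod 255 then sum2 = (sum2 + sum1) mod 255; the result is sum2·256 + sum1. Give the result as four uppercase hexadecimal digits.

Running sums (mod 255):
  after byte 0 (226): sum1=226, sum2=226
  after byte 1 (70): sum1=41, sum2=12
  after byte 2 (207): sum1=248, sum2=5
  after byte 3 (146): sum1=139, sum2=144
  after byte 4 (191): sum1=75, sum2=219
Checksum = sum2·256 + sum1 = 219·256 + 75 = 56139 = 0xDB4B.

DB4B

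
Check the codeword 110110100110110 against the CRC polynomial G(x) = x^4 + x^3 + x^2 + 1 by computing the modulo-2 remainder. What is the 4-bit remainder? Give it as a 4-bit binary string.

Modulo-2 division of 110110100110110 by 11101:
  pos 0: 11011 XOR 11101 = 00110
  pos 2: 11001 XOR 11101 = 00100
  pos 4: 10000 XOR 11101 = 01101
  pos 5: 11011 XOR 11101 = 00110
  pos 7: 11010 XOR 11101 = 00111
  pos 9: 11111 XOR 11101 = 00010
Remainder = 0100 (nonzero — an error is detected).

0100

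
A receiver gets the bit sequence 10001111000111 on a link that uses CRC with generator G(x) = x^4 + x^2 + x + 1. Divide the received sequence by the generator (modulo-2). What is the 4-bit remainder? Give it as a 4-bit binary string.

Modulo-2 division of 10001111000111 by 10111:
  pos 0: 10001 XOR 10111 = 00110
  pos 2: 11011 XOR 10111 = 01100
  pos 3: 11001 XOR 10111 = 01110
  pos 4: 11100 XOR 10111 = 01011
  pos 5: 10110 XOR 10111 = 00001
  pos 9: 10111 XOR 10111 = 00000
Remainder = 0000 (zero — the frame passes the CRC check).

0000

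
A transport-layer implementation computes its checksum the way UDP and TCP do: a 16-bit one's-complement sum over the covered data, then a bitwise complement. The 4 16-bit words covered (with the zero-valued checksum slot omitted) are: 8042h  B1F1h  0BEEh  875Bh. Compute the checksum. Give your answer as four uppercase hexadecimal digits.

One's-complement addition (fold any carry out of bit 15 back into bit 0):
  0x8042 + 0xB1F1 = 0x13233 → wrap carry → 0x3234
  0x3234 + 0x0BEE = 0x03E22
  0x3E22 + 0x875B = 0x0C57D
One's-complement sum = 0xC57D.
Checksum = ~0xC57D & 0xFFFF = 0x3A82.

3A82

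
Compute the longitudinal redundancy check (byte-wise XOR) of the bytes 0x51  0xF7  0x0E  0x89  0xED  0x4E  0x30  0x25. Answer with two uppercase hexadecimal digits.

97

XOR the bytes together:
  start with 0x51
  0x51 ⊕ 0xF7 = 0xA6
  0xA6 ⊕ 0x0E = 0xA8
  0xA8 ⊕ 0x89 = 0x21
  0x21 ⊕ 0xED = 0xCC
  0xCC ⊕ 0x4E = 0x82
  0x82 ⊕ 0x30 = 0xB2
  0xB2 ⊕ 0x25 = 0x97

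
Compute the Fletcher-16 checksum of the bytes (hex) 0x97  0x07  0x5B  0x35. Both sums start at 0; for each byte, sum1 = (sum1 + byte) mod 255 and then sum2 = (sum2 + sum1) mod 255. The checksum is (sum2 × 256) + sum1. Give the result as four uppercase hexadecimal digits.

5F2F

Running sums (mod 255):
  after byte 0 (0x97): sum1=151, sum2=151
  after byte 1 (0x07): sum1=158, sum2=54
  after byte 2 (0x5B): sum1=249, sum2=48
  after byte 3 (0x35): sum1=47, sum2=95
Checksum = sum2·256 + sum1 = 95·256 + 47 = 24367 = 0x5F2F.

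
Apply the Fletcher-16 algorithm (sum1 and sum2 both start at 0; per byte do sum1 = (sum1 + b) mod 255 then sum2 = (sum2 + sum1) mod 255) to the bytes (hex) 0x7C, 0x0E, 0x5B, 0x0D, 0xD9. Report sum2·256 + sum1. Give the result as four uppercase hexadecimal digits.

Running sums (mod 255):
  after byte 0 (0x7C): sum1=124, sum2=124
  after byte 1 (0x0E): sum1=138, sum2=7
  after byte 2 (0x5B): sum1=229, sum2=236
  after byte 3 (0x0D): sum1=242, sum2=223
  after byte 4 (0xD9): sum1=204, sum2=172
Checksum = sum2·256 + sum1 = 172·256 + 204 = 44236 = 0xACCC.

ACCC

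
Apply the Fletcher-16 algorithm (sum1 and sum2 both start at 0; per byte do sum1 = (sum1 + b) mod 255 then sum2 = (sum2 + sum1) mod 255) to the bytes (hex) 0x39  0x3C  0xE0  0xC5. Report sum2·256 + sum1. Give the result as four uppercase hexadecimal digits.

Running sums (mod 255):
  after byte 0 (0x39): sum1=57, sum2=57
  after byte 1 (0x3C): sum1=117, sum2=174
  after byte 2 (0xE0): sum1=86, sum2=5
  after byte 3 (0xC5): sum1=28, sum2=33
Checksum = sum2·256 + sum1 = 33·256 + 28 = 8476 = 0x211C.

211C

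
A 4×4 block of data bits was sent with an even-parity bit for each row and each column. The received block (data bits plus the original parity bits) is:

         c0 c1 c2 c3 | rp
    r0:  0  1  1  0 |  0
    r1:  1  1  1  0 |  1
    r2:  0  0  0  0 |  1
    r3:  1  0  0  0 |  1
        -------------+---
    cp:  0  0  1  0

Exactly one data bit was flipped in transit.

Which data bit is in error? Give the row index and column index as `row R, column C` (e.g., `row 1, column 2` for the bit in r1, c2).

Recompute each row's even parity and compare to rp:
  r0: data parity 0, sent rp 0 → ok
  r1: data parity 1, sent rp 1 → ok
  r2: data parity 0, sent rp 1 → mismatch
  r3: data parity 1, sent rp 1 → ok
Recompute each column's even parity and compare to cp:
  c0: data parity 0, sent cp 0 → ok
  c1: data parity 0, sent cp 0 → ok
  c2: data parity 0, sent cp 1 → mismatch
  c3: data parity 0, sent cp 0 → ok
Exactly one row (r2) and one column (c2) fail → the flipped bit is at their intersection.

row 2, column 2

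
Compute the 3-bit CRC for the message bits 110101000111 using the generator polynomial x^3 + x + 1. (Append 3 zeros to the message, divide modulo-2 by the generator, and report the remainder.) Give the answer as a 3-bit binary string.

100

Append 3 zeros: 110101000111000. Divide by 1011 (XOR where the leading bit is 1):
  pos 0: 1101 XOR 1011 = 0110
  pos 1: 1100 XOR 1011 = 0111
  pos 2: 1111 XOR 1011 = 0100
  pos 3: 1000 XOR 1011 = 0011
  pos 5: 1100 XOR 1011 = 0111
  pos 6: 1111 XOR 1011 = 0100
  pos 7: 1001 XOR 1011 = 0010
  pos 9: 1010 XOR 1011 = 0001
Remainder (last 3 bits) = 100. This is the CRC / FCS.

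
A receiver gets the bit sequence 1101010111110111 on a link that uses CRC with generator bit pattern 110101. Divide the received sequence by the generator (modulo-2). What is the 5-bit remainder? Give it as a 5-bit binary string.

00000

Modulo-2 division of 1101010111110111 by 110101:
  pos 0: 110101 XOR 110101 = 000000
  pos 7: 111110 XOR 110101 = 001011
  pos 9: 101111 XOR 110101 = 011010
  pos 10: 110101 XOR 110101 = 000000
Remainder = 00000 (zero — the frame passes the CRC check).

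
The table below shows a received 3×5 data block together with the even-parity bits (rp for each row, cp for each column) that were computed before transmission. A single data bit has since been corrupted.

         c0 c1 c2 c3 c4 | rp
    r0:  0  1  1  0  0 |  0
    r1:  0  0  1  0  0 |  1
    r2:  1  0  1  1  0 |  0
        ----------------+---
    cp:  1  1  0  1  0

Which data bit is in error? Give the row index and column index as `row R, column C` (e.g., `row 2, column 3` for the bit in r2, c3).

row 2, column 2

Recompute each row's even parity and compare to rp:
  r0: data parity 0, sent rp 0 → ok
  r1: data parity 1, sent rp 1 → ok
  r2: data parity 1, sent rp 0 → mismatch
Recompute each column's even parity and compare to cp:
  c0: data parity 1, sent cp 1 → ok
  c1: data parity 1, sent cp 1 → ok
  c2: data parity 1, sent cp 0 → mismatch
  c3: data parity 1, sent cp 1 → ok
  c4: data parity 0, sent cp 0 → ok
Exactly one row (r2) and one column (c2) fail → the flipped bit is at their intersection.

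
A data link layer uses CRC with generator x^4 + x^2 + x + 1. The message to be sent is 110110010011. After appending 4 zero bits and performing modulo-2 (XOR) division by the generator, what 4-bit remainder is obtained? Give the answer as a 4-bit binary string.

Append 4 zeros: 1101100100110000. Divide by 10111 (XOR where the leading bit is 1):
  pos 0: 11011 XOR 10111 = 01100
  pos 1: 11000 XOR 10111 = 01111
  pos 2: 11110 XOR 10111 = 01001
  pos 3: 10011 XOR 10111 = 00100
  pos 5: 10000 XOR 10111 = 00111
  pos 7: 11111 XOR 10111 = 01000
  pos 8: 10000 XOR 10111 = 00111
  pos 10: 11100 XOR 10111 = 01011
  pos 11: 10110 XOR 10111 = 00001
Remainder (last 4 bits) = 0001. This is the CRC / FCS.

0001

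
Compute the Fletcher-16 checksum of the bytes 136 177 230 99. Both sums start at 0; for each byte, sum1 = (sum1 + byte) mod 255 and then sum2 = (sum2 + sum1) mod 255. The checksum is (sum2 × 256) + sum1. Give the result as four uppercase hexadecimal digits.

Running sums (mod 255):
  after byte 0 (136): sum1=136, sum2=136
  after byte 1 (177): sum1=58, sum2=194
  after byte 2 (230): sum1=33, sum2=227
  after byte 3 (99): sum1=132, sum2=104
Checksum = sum2·256 + sum1 = 104·256 + 132 = 26756 = 0x6884.

6884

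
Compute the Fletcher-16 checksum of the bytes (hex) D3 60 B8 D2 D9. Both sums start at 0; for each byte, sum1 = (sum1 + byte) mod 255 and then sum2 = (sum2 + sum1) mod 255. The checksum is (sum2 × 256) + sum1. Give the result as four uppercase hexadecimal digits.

Running sums (mod 255):
  after byte 0 (D3): sum1=211, sum2=211
  after byte 1 (60): sum1=52, sum2=8
  after byte 2 (B8): sum1=236, sum2=244
  after byte 3 (D2): sum1=191, sum2=180
  after byte 4 (D9): sum1=153, sum2=78
Checksum = sum2·256 + sum1 = 78·256 + 153 = 20121 = 0x4E99.

4E99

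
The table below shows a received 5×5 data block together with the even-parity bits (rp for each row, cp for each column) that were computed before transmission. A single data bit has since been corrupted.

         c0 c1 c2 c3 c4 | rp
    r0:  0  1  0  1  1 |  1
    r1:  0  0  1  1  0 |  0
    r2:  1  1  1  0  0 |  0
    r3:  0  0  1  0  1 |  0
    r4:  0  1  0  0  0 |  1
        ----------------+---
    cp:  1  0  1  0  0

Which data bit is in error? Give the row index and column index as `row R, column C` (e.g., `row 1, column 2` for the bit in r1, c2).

row 2, column 1

Recompute each row's even parity and compare to rp:
  r0: data parity 1, sent rp 1 → ok
  r1: data parity 0, sent rp 0 → ok
  r2: data parity 1, sent rp 0 → mismatch
  r3: data parity 0, sent rp 0 → ok
  r4: data parity 1, sent rp 1 → ok
Recompute each column's even parity and compare to cp:
  c0: data parity 1, sent cp 1 → ok
  c1: data parity 1, sent cp 0 → mismatch
  c2: data parity 1, sent cp 1 → ok
  c3: data parity 0, sent cp 0 → ok
  c4: data parity 0, sent cp 0 → ok
Exactly one row (r2) and one column (c1) fail → the flipped bit is at their intersection.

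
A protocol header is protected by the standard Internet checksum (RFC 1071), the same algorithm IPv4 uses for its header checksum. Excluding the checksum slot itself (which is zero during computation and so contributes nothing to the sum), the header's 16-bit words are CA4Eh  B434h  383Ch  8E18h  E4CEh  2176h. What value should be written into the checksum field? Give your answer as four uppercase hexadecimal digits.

One's-complement addition (fold any carry out of bit 15 back into bit 0):
  0xCA4E + 0xB434 = 0x17E82 → wrap carry → 0x7E83
  0x7E83 + 0x383C = 0x0B6BF
  0xB6BF + 0x8E18 = 0x144D7 → wrap carry → 0x44D8
  0x44D8 + 0xE4CE = 0x129A6 → wrap carry → 0x29A7
  0x29A7 + 0x2176 = 0x04B1D
One's-complement sum = 0x4B1D.
Checksum = ~0x4B1D & 0xFFFF = 0xB4E2.

B4E2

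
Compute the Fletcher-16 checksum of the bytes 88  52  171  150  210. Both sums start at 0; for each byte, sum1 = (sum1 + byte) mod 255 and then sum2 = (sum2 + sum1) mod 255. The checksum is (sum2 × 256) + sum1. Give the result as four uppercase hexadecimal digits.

8DA1

Running sums (mod 255):
  after byte 0 (88): sum1=88, sum2=88
  after byte 1 (52): sum1=140, sum2=228
  after byte 2 (171): sum1=56, sum2=29
  after byte 3 (150): sum1=206, sum2=235
  after byte 4 (210): sum1=161, sum2=141
Checksum = sum2·256 + sum1 = 141·256 + 161 = 36257 = 0x8DA1.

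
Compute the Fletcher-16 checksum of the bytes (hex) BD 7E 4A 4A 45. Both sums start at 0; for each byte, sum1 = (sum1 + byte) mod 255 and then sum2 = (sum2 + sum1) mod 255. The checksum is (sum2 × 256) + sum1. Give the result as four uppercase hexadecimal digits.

Running sums (mod 255):
  after byte 0 (BD): sum1=189, sum2=189
  after byte 1 (7E): sum1=60, sum2=249
  after byte 2 (4A): sum1=134, sum2=128
  after byte 3 (4A): sum1=208, sum2=81
  after byte 4 (45): sum1=22, sum2=103
Checksum = sum2·256 + sum1 = 103·256 + 22 = 26390 = 0x6716.

6716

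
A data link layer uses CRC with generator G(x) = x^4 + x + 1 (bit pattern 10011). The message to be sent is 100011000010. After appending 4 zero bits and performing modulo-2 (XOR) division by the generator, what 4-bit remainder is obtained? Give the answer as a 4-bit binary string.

Append 4 zeros: 1000110000100000. Divide by 10011 (XOR where the leading bit is 1):
  pos 0: 10001 XOR 10011 = 00010
  pos 3: 10100 XOR 10011 = 00111
  pos 5: 11100 XOR 10011 = 01111
  pos 6: 11111 XOR 10011 = 01100
  pos 7: 11000 XOR 10011 = 01011
  pos 8: 10110 XOR 10011 = 00101
  pos 10: 10100 XOR 10011 = 00111
Remainder (last 4 bits) = 1110. This is the CRC / FCS.

1110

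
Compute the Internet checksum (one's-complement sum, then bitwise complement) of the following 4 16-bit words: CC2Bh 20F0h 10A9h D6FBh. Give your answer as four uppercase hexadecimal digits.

2B3F

One's-complement addition (fold any carry out of bit 15 back into bit 0):
  0xCC2B + 0x20F0 = 0x0ED1B
  0xED1B + 0x10A9 = 0x0FDC4
  0xFDC4 + 0xD6FB = 0x1D4BF → wrap carry → 0xD4C0
One's-complement sum = 0xD4C0.
Checksum = ~0xD4C0 & 0xFFFF = 0x2B3F.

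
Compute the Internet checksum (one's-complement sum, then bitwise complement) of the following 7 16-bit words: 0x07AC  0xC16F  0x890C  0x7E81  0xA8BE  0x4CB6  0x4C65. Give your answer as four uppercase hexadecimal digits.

ED7B

One's-complement addition (fold any carry out of bit 15 back into bit 0):
  0x07AC + 0xC16F = 0x0C91B
  0xC91B + 0x890C = 0x15227 → wrap carry → 0x5228
  0x5228 + 0x7E81 = 0x0D0A9
  0xD0A9 + 0xA8BE = 0x17967 → wrap carry → 0x7968
  0x7968 + 0x4CB6 = 0x0C61E
  0xC61E + 0x4C65 = 0x11283 → wrap carry → 0x1284
One's-complement sum = 0x1284.
Checksum = ~0x1284 & 0xFFFF = 0xED7B.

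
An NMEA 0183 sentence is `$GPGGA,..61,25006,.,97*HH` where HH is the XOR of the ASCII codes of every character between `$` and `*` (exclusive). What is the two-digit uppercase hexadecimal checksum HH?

40

XOR the ASCII codes of the payload characters:
  'G' = 0x47 → acc = 0x47
  'P' = 0x50 → acc = 0x17
  'G' = 0x47 → acc = 0x50
  'G' = 0x47 → acc = 0x17
  'A' = 0x41 → acc = 0x56
  ',' = 0x2C → acc = 0x7A
  '.' = 0x2E → acc = 0x54
  '.' = 0x2E → acc = 0x7A
  '6' = 0x36 → acc = 0x4C
  '1' = 0x31 → acc = 0x7D
  ',' = 0x2C → acc = 0x51
  '2' = 0x32 → acc = 0x63
  '5' = 0x35 → acc = 0x56
  '0' = 0x30 → acc = 0x66
  '0' = 0x30 → acc = 0x56
  '6' = 0x36 → acc = 0x60
  ',' = 0x2C → acc = 0x4C
  '.' = 0x2E → acc = 0x62
  ',' = 0x2C → acc = 0x4E
  '9' = 0x39 → acc = 0x77
  '7' = 0x37 → acc = 0x40
Checksum = 0x40.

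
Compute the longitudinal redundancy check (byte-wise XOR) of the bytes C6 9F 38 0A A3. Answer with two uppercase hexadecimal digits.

C8

XOR the bytes together:
  start with 0xC6
  0xC6 ⊕ 0x9F = 0x59
  0x59 ⊕ 0x38 = 0x61
  0x61 ⊕ 0x0A = 0x6B
  0x6B ⊕ 0xA3 = 0xC8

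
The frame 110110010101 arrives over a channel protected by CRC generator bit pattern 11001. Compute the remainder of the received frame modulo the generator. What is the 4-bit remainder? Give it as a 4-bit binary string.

0010

Modulo-2 division of 110110010101 by 11001:
  pos 0: 11011 XOR 11001 = 00010
  pos 3: 10001 XOR 11001 = 01000
  pos 4: 10000 XOR 11001 = 01001
  pos 5: 10011 XOR 11001 = 01010
  pos 6: 10100 XOR 11001 = 01101
  pos 7: 11011 XOR 11001 = 00010
Remainder = 0010 (nonzero — an error is detected).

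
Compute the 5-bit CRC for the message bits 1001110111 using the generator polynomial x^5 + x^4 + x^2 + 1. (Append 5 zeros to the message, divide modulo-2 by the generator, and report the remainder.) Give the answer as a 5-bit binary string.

Append 5 zeros: 100111011100000. Divide by 110101 (XOR where the leading bit is 1):
  pos 0: 100111 XOR 110101 = 010010
  pos 1: 100100 XOR 110101 = 010001
  pos 2: 100011 XOR 110101 = 010110
  pos 3: 101101 XOR 110101 = 011000
  pos 4: 110001 XOR 110101 = 000100
  pos 7: 100000 XOR 110101 = 010101
  pos 8: 101010 XOR 110101 = 011111
  pos 9: 111110 XOR 110101 = 001011
Remainder (last 5 bits) = 01011. This is the CRC / FCS.

01011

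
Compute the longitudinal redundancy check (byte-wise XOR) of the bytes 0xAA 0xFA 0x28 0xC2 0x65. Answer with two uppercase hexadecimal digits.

XOR the bytes together:
  start with 0xAA
  0xAA ⊕ 0xFA = 0x50
  0x50 ⊕ 0x28 = 0x78
  0x78 ⊕ 0xC2 = 0xBA
  0xBA ⊕ 0x65 = 0xDF

DF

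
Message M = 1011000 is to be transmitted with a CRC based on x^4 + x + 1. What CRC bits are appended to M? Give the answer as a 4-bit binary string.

1001

Append 4 zeros: 10110000000. Divide by 10011 (XOR where the leading bit is 1):
  pos 0: 10110 XOR 10011 = 00101
  pos 2: 10100 XOR 10011 = 00111
  pos 4: 11100 XOR 10011 = 01111
  pos 5: 11110 XOR 10011 = 01101
  pos 6: 11010 XOR 10011 = 01001
Remainder (last 4 bits) = 1001. This is the CRC / FCS.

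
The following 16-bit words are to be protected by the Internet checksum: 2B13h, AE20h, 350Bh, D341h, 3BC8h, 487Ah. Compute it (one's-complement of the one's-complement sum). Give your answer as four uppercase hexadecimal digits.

9A3C

One's-complement addition (fold any carry out of bit 15 back into bit 0):
  0x2B13 + 0xAE20 = 0x0D933
  0xD933 + 0x350B = 0x10E3E → wrap carry → 0x0E3F
  0x0E3F + 0xD341 = 0x0E180
  0xE180 + 0x3BC8 = 0x11D48 → wrap carry → 0x1D49
  0x1D49 + 0x487A = 0x065C3
One's-complement sum = 0x65C3.
Checksum = ~0x65C3 & 0xFFFF = 0x9A3C.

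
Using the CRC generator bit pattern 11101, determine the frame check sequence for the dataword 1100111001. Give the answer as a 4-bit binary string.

Append 4 zeros: 11001110010000. Divide by 11101 (XOR where the leading bit is 1):
  pos 0: 11001 XOR 11101 = 00100
  pos 2: 10011 XOR 11101 = 01110
  pos 3: 11100 XOR 11101 = 00001
  pos 7: 10100 XOR 11101 = 01001
  pos 8: 10010 XOR 11101 = 01111
  pos 9: 11110 XOR 11101 = 00011
Remainder (last 4 bits) = 0011. This is the CRC / FCS.

0011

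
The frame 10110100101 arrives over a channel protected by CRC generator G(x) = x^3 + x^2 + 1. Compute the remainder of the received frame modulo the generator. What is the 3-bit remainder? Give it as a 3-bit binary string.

Modulo-2 division of 10110100101 by 1101:
  pos 0: 1011 XOR 1101 = 0110
  pos 1: 1100 XOR 1101 = 0001
  pos 4: 1100 XOR 1101 = 0001
  pos 7: 1101 XOR 1101 = 0000
Remainder = 000 (zero — the frame passes the CRC check).

000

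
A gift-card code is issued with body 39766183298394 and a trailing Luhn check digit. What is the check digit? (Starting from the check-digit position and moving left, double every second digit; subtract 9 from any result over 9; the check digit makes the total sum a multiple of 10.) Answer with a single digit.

4

Partial digits right→left: 4 9 3 8 9 2 3 8 1 6 6 7 9 3
Double every second digit counting from the check-digit position (so the 1st, 3rd, 5th, ... of the partial from the right).
  doubled (with −9 where >9): 8 6 9 6 2 3 9 → sum 43
  kept as-is: 9 8 2 8 6 7 3 → sum 43
Total = 43 + 43 = 86.
Check digit = (10 − (86 mod 10)) mod 10 = 4.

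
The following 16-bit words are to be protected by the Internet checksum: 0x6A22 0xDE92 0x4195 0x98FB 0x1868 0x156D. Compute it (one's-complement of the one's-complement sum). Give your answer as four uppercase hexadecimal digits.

AEE4

One's-complement addition (fold any carry out of bit 15 back into bit 0):
  0x6A22 + 0xDE92 = 0x148B4 → wrap carry → 0x48B5
  0x48B5 + 0x4195 = 0x08A4A
  0x8A4A + 0x98FB = 0x12345 → wrap carry → 0x2346
  0x2346 + 0x1868 = 0x03BAE
  0x3BAE + 0x156D = 0x0511B
One's-complement sum = 0x511B.
Checksum = ~0x511B & 0xFFFF = 0xAEE4.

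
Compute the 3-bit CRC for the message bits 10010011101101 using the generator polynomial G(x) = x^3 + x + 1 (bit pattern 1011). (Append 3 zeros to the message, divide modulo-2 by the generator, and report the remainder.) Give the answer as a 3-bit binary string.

101

Append 3 zeros: 10010011101101000. Divide by 1011 (XOR where the leading bit is 1):
  pos 0: 1001 XOR 1011 = 0010
  pos 2: 1000 XOR 1011 = 0011
  pos 4: 1111 XOR 1011 = 0100
  pos 5: 1001 XOR 1011 = 0010
  pos 7: 1001 XOR 1011 = 0010
  pos 9: 1010 XOR 1011 = 0001
  pos 12: 1100 XOR 1011 = 0111
  pos 13: 1110 XOR 1011 = 0101
Remainder (last 3 bits) = 101. This is the CRC / FCS.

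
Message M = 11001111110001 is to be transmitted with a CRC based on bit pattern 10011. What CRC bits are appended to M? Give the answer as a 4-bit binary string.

Append 4 zeros: 110011111100010000. Divide by 10011 (XOR where the leading bit is 1):
  pos 0: 11001 XOR 10011 = 01010
  pos 1: 10101 XOR 10011 = 00110
  pos 3: 11011 XOR 10011 = 01000
  pos 4: 10001 XOR 10011 = 00010
  pos 7: 10100 XOR 10011 = 00111
  pos 9: 11101 XOR 10011 = 01110
  pos 10: 11100 XOR 10011 = 01111
  pos 11: 11110 XOR 10011 = 01101
  pos 12: 11010 XOR 10011 = 01001
  pos 13: 10010 XOR 10011 = 00001
Remainder (last 4 bits) = 0001. This is the CRC / FCS.

0001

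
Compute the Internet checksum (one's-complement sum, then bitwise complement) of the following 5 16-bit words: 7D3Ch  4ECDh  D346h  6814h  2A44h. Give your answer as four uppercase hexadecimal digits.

One's-complement addition (fold any carry out of bit 15 back into bit 0):
  0x7D3C + 0x4ECD = 0x0CC09
  0xCC09 + 0xD346 = 0x19F4F → wrap carry → 0x9F50
  0x9F50 + 0x6814 = 0x10764 → wrap carry → 0x0765
  0x0765 + 0x2A44 = 0x031A9
One's-complement sum = 0x31A9.
Checksum = ~0x31A9 & 0xFFFF = 0xCE56.

CE56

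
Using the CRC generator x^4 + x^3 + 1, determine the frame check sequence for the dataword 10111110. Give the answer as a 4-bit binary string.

0101

Append 4 zeros: 101111100000. Divide by 11001 (XOR where the leading bit is 1):
  pos 0: 10111 XOR 11001 = 01110
  pos 1: 11101 XOR 11001 = 00100
  pos 3: 10010 XOR 11001 = 01011
  pos 4: 10110 XOR 11001 = 01111
  pos 5: 11110 XOR 11001 = 00111
  pos 7: 11100 XOR 11001 = 00101
Remainder (last 4 bits) = 0101. This is the CRC / FCS.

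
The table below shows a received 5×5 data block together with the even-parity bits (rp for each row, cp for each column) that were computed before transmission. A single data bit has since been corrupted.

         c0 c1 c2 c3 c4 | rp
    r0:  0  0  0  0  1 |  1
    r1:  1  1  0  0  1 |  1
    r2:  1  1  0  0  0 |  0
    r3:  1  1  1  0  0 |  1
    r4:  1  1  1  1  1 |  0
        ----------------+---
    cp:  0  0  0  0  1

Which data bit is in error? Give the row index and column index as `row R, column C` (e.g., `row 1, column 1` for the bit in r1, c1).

Recompute each row's even parity and compare to rp:
  r0: data parity 1, sent rp 1 → ok
  r1: data parity 1, sent rp 1 → ok
  r2: data parity 0, sent rp 0 → ok
  r3: data parity 1, sent rp 1 → ok
  r4: data parity 1, sent rp 0 → mismatch
Recompute each column's even parity and compare to cp:
  c0: data parity 0, sent cp 0 → ok
  c1: data parity 0, sent cp 0 → ok
  c2: data parity 0, sent cp 0 → ok
  c3: data parity 1, sent cp 0 → mismatch
  c4: data parity 1, sent cp 1 → ok
Exactly one row (r4) and one column (c3) fail → the flipped bit is at their intersection.

row 4, column 3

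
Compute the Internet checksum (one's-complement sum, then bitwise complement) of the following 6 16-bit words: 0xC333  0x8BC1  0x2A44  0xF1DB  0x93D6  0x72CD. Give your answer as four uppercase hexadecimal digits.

One's-complement addition (fold any carry out of bit 15 back into bit 0):
  0xC333 + 0x8BC1 = 0x14EF4 → wrap carry → 0x4EF5
  0x4EF5 + 0x2A44 = 0x07939
  0x7939 + 0xF1DB = 0x16B14 → wrap carry → 0x6B15
  0x6B15 + 0x93D6 = 0x0FEEB
  0xFEEB + 0x72CD = 0x171B8 → wrap carry → 0x71B9
One's-complement sum = 0x71B9.
Checksum = ~0x71B9 & 0xFFFF = 0x8E46.

8E46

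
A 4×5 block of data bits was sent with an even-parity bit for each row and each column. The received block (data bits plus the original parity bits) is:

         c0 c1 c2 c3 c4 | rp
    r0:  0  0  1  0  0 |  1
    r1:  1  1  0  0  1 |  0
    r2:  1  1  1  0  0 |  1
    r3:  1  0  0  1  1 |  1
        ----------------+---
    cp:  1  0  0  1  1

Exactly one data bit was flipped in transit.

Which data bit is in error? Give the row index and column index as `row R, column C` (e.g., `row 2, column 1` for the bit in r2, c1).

row 1, column 4

Recompute each row's even parity and compare to rp:
  r0: data parity 1, sent rp 1 → ok
  r1: data parity 1, sent rp 0 → mismatch
  r2: data parity 1, sent rp 1 → ok
  r3: data parity 1, sent rp 1 → ok
Recompute each column's even parity and compare to cp:
  c0: data parity 1, sent cp 1 → ok
  c1: data parity 0, sent cp 0 → ok
  c2: data parity 0, sent cp 0 → ok
  c3: data parity 1, sent cp 1 → ok
  c4: data parity 0, sent cp 1 → mismatch
Exactly one row (r1) and one column (c4) fail → the flipped bit is at their intersection.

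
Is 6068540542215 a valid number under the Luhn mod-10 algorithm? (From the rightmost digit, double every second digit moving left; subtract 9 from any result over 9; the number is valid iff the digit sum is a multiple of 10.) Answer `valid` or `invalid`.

valid

From the right, keep odd positions and double even positions (subtract 9 from any doubled value over 9):
  doubled (positions 2,4,...): 2 4 1 8 7 0 → sum 22
  kept (positions 1,3,...): 5 2 4 0 5 6 6 → sum 28
Total = 50.
50 mod 10 = 0, so the number is valid.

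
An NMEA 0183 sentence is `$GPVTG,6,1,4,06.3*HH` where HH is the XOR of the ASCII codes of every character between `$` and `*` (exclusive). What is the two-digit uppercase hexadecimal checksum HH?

7A

XOR the ASCII codes of the payload characters:
  'G' = 0x47 → acc = 0x47
  'P' = 0x50 → acc = 0x17
  'V' = 0x56 → acc = 0x41
  'T' = 0x54 → acc = 0x15
  'G' = 0x47 → acc = 0x52
  ',' = 0x2C → acc = 0x7E
  '6' = 0x36 → acc = 0x48
  ',' = 0x2C → acc = 0x64
  '1' = 0x31 → acc = 0x55
  ',' = 0x2C → acc = 0x79
  '4' = 0x34 → acc = 0x4D
  ',' = 0x2C → acc = 0x61
  '0' = 0x30 → acc = 0x51
  '6' = 0x36 → acc = 0x67
  '.' = 0x2E → acc = 0x49
  '3' = 0x33 → acc = 0x7A
Checksum = 0x7A.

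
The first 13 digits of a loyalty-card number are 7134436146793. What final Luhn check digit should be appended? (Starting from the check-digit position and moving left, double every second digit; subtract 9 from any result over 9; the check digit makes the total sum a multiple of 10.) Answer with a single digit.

5

Partial digits right→left: 3 9 7 6 4 1 6 3 4 4 3 1 7
Double every second digit counting from the check-digit position (so the 1st, 3rd, 5th, ... of the partial from the right).
  doubled (with −9 where >9): 6 5 8 3 8 6 5 → sum 41
  kept as-is: 9 6 1 3 4 1 → sum 24
Total = 41 + 24 = 65.
Check digit = (10 − (65 mod 10)) mod 10 = 5.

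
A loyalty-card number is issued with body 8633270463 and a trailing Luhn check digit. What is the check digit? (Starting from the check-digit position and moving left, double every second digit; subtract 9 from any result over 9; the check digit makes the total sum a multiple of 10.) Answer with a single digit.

3

Partial digits right→left: 3 6 4 0 7 2 3 3 6 8
Double every second digit counting from the check-digit position (so the 1st, 3rd, 5th, ... of the partial from the right).
  doubled (with −9 where >9): 6 8 5 6 3 → sum 28
  kept as-is: 6 0 2 3 8 → sum 19
Total = 28 + 19 = 47.
Check digit = (10 − (47 mod 10)) mod 10 = 3.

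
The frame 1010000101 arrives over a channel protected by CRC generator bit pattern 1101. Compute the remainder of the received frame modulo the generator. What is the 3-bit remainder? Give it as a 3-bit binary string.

000

Modulo-2 division of 1010000101 by 1101:
  pos 0: 1010 XOR 1101 = 0111
  pos 1: 1110 XOR 1101 = 0011
  pos 3: 1100 XOR 1101 = 0001
  pos 6: 1101 XOR 1101 = 0000
Remainder = 000 (zero — the frame passes the CRC check).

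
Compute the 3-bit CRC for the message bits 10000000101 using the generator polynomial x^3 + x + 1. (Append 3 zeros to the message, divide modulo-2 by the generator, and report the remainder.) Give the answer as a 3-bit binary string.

Append 3 zeros: 10000000101000. Divide by 1011 (XOR where the leading bit is 1):
  pos 0: 1000 XOR 1011 = 0011
  pos 2: 1100 XOR 1011 = 0111
  pos 3: 1110 XOR 1011 = 0101
  pos 4: 1010 XOR 1011 = 0001
  pos 7: 1101 XOR 1011 = 0110
  pos 8: 1100 XOR 1011 = 0111
  pos 9: 1110 XOR 1011 = 0101
  pos 10: 1010 XOR 1011 = 0001
Remainder (last 3 bits) = 001. This is the CRC / FCS.

001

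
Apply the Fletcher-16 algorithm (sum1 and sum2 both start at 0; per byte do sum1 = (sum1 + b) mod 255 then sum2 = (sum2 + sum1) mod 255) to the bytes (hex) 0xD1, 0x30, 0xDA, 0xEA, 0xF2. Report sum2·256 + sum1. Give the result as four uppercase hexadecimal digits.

33BA

Running sums (mod 255):
  after byte 0 (0xD1): sum1=209, sum2=209
  after byte 1 (0x30): sum1=2, sum2=211
  after byte 2 (0xDA): sum1=220, sum2=176
  after byte 3 (0xEA): sum1=199, sum2=120
  after byte 4 (0xF2): sum1=186, sum2=51
Checksum = sum2·256 + sum1 = 51·256 + 186 = 13242 = 0x33BA.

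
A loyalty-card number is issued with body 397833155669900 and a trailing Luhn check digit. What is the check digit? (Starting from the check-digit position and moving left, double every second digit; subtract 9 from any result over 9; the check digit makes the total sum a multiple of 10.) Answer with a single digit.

8

Partial digits right→left: 0 0 9 9 6 6 5 5 1 3 3 8 7 9 3
Double every second digit counting from the check-digit position (so the 1st, 3rd, 5th, ... of the partial from the right).
  doubled (with −9 where >9): 0 9 3 1 2 6 5 6 → sum 32
  kept as-is: 0 9 6 5 3 8 9 → sum 40
Total = 32 + 40 = 72.
Check digit = (10 − (72 mod 10)) mod 10 = 8.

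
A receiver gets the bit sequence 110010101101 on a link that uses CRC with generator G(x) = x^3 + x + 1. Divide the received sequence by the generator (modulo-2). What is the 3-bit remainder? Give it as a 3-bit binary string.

Modulo-2 division of 110010101101 by 1011:
  pos 0: 1100 XOR 1011 = 0111
  pos 1: 1111 XOR 1011 = 0100
  pos 2: 1000 XOR 1011 = 0011
  pos 4: 1110 XOR 1011 = 0101
  pos 5: 1011 XOR 1011 = 0000
Remainder = 101 (nonzero — an error is detected).

101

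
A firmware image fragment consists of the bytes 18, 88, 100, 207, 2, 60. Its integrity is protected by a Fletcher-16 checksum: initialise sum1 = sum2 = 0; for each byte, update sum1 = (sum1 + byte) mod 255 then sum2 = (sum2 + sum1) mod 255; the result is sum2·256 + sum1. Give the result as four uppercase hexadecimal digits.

67DC

Running sums (mod 255):
  after byte 0 (18): sum1=18, sum2=18
  after byte 1 (88): sum1=106, sum2=124
  after byte 2 (100): sum1=206, sum2=75
  after byte 3 (207): sum1=158, sum2=233
  after byte 4 (2): sum1=160, sum2=138
  after byte 5 (60): sum1=220, sum2=103
Checksum = sum2·256 + sum1 = 103·256 + 220 = 26588 = 0x67DC.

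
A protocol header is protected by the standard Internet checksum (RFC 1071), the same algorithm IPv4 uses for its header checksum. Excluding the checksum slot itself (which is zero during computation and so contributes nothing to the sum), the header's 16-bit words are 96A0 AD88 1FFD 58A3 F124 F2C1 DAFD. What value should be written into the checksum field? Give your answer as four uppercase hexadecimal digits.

One's-complement addition (fold any carry out of bit 15 back into bit 0):
  0x96A0 + 0xAD88 = 0x14428 → wrap carry → 0x4429
  0x4429 + 0x1FFD = 0x06426
  0x6426 + 0x58A3 = 0x0BCC9
  0xBCC9 + 0xF124 = 0x1ADED → wrap carry → 0xADEE
  0xADEE + 0xF2C1 = 0x1A0AF → wrap carry → 0xA0B0
  0xA0B0 + 0xDAFD = 0x17BAD → wrap carry → 0x7BAE
One's-complement sum = 0x7BAE.
Checksum = ~0x7BAE & 0xFFFF = 0x8451.

8451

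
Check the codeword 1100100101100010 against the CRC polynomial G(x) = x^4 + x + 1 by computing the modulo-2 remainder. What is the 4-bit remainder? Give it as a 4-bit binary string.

1011

Modulo-2 division of 1100100101100010 by 10011:
  pos 0: 11001 XOR 10011 = 01010
  pos 1: 10100 XOR 10011 = 00111
  pos 3: 11101 XOR 10011 = 01110
  pos 4: 11100 XOR 10011 = 01111
  pos 5: 11111 XOR 10011 = 01100
  pos 6: 11001 XOR 10011 = 01010
  pos 7: 10100 XOR 10011 = 00111
  pos 9: 11100 XOR 10011 = 01111
  pos 10: 11111 XOR 10011 = 01100
  pos 11: 11000 XOR 10011 = 01011
Remainder = 1011 (nonzero — an error is detected).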